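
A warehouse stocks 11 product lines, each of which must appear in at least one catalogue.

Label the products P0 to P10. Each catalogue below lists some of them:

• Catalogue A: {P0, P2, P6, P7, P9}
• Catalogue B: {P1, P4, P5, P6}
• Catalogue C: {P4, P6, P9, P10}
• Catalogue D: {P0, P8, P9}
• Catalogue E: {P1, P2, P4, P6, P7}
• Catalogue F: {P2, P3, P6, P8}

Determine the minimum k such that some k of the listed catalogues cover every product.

4

Take {A, B, C, F}. Their union is {P0, P1, P2, P3, P4, P5, P6, P7, P8, P9, P10}, which is all 11 products.
Only F contains P3, so F is forced; the remaining 7 products need at least 3 more catalogues (each remaining catalogue adds at most 3) — so at least 4 catalogues are needed, and 4 is optimal.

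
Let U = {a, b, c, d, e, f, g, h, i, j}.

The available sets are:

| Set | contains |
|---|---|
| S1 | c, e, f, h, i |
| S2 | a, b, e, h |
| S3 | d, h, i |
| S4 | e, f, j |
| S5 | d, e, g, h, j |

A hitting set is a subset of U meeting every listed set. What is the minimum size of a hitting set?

The 2 points {h, j} hit every set.
The sets S3, S4 are pairwise disjoint, so any hitting set needs a separate point for each — at least 2. Hence 2 is optimal.

2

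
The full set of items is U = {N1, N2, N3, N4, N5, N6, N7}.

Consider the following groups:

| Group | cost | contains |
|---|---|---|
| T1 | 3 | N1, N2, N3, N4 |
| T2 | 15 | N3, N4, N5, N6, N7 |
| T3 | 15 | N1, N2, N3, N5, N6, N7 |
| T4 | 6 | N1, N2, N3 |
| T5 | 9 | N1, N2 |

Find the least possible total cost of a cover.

18

T1, T3 together cover every item (T1 ∪ T3 = {N1, N2, N3, N4, N5, N6, N7}); total cost 3 + 15 = 18.
No covering selection has total cost below 18.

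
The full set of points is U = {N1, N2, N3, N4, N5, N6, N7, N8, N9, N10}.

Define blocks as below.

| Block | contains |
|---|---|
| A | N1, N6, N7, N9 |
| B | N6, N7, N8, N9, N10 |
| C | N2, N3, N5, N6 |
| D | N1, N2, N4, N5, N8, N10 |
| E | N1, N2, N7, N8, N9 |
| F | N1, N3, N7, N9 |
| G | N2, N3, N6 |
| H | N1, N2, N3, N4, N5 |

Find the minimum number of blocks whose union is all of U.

2

B and H together: B ∪ H = {N1, N2, N3, N4, N5, N6, N7, N8, N9, N10} — every point is covered.
No single block has all 10 points (the largest, D, has 6), so 2 is optimal.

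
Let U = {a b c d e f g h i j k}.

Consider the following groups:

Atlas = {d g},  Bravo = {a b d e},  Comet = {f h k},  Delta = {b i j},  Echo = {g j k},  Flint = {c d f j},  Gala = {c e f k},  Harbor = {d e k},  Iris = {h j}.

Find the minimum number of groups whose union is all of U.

5

Bravo, Delta, Echo, Gala, and Iris cover everything between them: the union {a, b, c, d, e, f, g, h, i, j, k} is all of U.
No 4 of the 9 groups cover everything (all 126 combinations miss at least one element), so 5 is optimal.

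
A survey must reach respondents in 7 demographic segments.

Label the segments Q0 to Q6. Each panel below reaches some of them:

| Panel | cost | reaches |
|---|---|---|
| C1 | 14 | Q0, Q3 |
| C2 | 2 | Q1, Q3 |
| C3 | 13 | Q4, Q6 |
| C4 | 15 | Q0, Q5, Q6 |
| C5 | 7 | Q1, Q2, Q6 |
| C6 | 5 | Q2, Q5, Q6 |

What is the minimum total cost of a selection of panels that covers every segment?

C1, C2, C3, C6 together cover every segment (C1 ∪ C2 ∪ C3 ∪ C6 = {Q0, Q1, Q2, Q3, Q4, Q5, Q6}); total cost 14 + 2 + 13 + 5 = 34.
No covering selection has total cost below 34.

34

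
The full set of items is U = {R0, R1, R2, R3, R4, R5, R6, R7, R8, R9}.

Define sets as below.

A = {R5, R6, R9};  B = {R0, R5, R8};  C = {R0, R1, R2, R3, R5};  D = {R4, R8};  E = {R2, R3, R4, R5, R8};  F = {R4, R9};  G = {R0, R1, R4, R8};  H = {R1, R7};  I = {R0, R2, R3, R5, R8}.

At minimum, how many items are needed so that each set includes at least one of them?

3

T = {R4, R5, R7} meets every set (each contains at least one member of T), and |T| = 3.
The sets B, F, H are pairwise disjoint, so any hitting set needs a separate item for each — at least 3. Hence 3 is optimal.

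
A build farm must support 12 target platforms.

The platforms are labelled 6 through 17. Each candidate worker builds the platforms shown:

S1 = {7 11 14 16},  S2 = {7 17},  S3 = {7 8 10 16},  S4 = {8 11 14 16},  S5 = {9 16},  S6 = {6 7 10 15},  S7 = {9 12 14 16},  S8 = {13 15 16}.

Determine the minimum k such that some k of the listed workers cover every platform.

S2 and S4 and S6 and S7 and S8 together: S2 ∪ S4 ∪ S6 ∪ S7 ∪ S8 = {6, 7, 8, 9, 10, 11, 12, 13, 14, 15, 16, 17} — every platform is covered.
No 4 of the 8 workers cover everything (all 70 combinations miss at least one platform), so 5 is optimal.

5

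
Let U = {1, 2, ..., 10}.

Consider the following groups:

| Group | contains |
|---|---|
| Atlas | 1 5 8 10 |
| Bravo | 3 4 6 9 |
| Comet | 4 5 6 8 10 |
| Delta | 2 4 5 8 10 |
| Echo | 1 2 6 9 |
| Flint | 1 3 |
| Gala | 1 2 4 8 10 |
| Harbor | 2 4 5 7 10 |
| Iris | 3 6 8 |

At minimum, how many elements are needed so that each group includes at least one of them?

3

H = {1, 4, 6} meets every group (each contains at least one member of H), and |H| = 3.
No choice of 2 elements meets every group, so 3 is the minimum.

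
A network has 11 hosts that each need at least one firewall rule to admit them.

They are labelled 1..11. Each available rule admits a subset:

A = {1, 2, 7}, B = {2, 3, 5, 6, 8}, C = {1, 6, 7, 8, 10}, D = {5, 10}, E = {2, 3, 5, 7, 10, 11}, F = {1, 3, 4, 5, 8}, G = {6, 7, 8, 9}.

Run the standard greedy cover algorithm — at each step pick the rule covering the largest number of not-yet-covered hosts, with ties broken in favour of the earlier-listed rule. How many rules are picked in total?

4

Greedy: pick E (covers 6 new) → pick C (covers 3 new) → pick F (covers 1 new) → pick G (covers 1 new). Total picks: 4.
(The true minimum cover uses only 3 rules, so greedy is not optimal here.)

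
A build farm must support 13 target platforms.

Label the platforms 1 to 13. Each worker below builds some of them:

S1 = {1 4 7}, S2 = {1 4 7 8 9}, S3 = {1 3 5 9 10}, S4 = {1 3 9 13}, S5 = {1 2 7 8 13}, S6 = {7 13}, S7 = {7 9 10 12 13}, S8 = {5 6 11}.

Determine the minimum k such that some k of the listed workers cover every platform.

5

S2 and S4 and S5 and S7 and S8 together: S2 ∪ S4 ∪ S5 ∪ S7 ∪ S8 = {1, 2, 3, 4, 5, 6, 7, 8, 9, 10, 11, 12, 13} — every platform is covered.
No 4 of the 8 workers cover everything (all 70 combinations miss at least one platform), so 5 is optimal.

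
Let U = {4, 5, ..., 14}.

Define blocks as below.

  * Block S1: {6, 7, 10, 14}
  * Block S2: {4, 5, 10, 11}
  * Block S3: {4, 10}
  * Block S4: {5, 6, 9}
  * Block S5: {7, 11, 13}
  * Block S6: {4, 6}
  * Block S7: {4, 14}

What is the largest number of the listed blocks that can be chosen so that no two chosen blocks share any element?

3

S4, S5, S7 are pairwise disjoint (S4={5,6,9}; S5={7,11,13}; S7={4,14}).
Every remaining block overlaps one of these, and no 4 of the listed blocks are pairwise disjoint, so 3 is the maximum.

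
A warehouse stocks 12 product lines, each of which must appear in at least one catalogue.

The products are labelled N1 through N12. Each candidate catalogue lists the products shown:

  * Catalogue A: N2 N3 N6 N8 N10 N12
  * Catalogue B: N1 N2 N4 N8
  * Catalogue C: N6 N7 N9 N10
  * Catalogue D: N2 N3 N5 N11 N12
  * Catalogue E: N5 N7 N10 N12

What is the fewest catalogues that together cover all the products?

Take {B, C, D}. Their union is {N1, N2, N3, N4, N5, N6, N7, N8, N9, N10, N11, N12}, which is all 12 products.
Only B contains N1, so B is forced; the remaining 8 products need at least 2 more catalogues (each remaining catalogue adds at most 4) — so at least 3 catalogues are needed, and 3 is optimal.

3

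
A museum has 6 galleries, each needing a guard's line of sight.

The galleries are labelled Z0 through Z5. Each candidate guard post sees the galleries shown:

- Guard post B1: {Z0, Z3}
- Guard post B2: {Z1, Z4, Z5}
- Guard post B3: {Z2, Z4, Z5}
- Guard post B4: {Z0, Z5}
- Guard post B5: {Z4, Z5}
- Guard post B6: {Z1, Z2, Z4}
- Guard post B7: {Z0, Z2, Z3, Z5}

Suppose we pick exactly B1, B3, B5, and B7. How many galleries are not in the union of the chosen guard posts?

1

Union of B1, B3, B5, B7 = {Z0, Z2, Z3, Z4, Z5}.
Not covered: Z1 — 1 gallery.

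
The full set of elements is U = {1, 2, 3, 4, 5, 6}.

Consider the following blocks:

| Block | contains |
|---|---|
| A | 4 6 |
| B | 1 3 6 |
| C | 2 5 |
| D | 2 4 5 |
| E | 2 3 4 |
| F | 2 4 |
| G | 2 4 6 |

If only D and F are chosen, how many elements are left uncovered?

3

Union of D, F = {2, 4, 5}.
Not covered: 1, 3, 6 — 3 elements.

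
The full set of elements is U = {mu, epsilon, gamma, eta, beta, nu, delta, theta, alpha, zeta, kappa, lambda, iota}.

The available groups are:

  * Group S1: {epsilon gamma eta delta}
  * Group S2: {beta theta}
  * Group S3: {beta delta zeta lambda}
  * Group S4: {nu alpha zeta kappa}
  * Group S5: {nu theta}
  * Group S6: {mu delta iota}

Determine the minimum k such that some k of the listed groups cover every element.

5

S1, S2, S3, S4, and S6 cover everything between them: the union {mu, epsilon, gamma, eta, beta, nu, delta, theta, alpha, zeta, kappa, lambda, iota} is all of U.
No 4 of the 6 groups cover everything (all 15 combinations miss at least one element), so 5 is optimal.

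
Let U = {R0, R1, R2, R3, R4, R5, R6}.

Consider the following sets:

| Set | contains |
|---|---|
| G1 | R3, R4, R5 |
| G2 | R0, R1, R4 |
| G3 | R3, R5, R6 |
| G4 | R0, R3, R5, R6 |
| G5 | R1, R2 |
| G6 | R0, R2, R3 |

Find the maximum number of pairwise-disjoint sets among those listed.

2

G3, G5 are pairwise disjoint (G3={R3,R5,R6}; G5={R1,R2}).
Every remaining set overlaps one of these, and no 3 of the listed sets are pairwise disjoint, so 2 is the maximum.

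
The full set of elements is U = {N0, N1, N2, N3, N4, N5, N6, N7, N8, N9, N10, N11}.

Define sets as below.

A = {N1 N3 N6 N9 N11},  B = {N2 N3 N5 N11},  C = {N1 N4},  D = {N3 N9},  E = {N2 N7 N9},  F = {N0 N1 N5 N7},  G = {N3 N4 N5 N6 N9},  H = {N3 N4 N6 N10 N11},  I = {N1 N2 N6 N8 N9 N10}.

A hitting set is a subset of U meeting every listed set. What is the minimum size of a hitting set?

The 3 elements {N1, N3, N7} hit every set.
No choice of 2 elements meets every set, so 3 is the minimum.

3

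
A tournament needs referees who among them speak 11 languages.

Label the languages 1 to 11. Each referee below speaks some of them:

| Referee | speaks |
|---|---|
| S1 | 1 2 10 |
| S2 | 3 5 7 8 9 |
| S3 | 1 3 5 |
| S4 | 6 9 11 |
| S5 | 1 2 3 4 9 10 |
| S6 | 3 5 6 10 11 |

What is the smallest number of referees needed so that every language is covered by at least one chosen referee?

S2 and S4 and S5 together: S2 ∪ S4 ∪ S5 = {1, 2, 3, 4, 5, 6, 7, 8, 9, 10, 11} — every language is covered.
Only S5 contains 4, so S5 is forced; the remaining 5 languages need at least 2 more referees (each remaining referee adds at most 3) — so at least 3 referees are needed, and 3 is optimal.

3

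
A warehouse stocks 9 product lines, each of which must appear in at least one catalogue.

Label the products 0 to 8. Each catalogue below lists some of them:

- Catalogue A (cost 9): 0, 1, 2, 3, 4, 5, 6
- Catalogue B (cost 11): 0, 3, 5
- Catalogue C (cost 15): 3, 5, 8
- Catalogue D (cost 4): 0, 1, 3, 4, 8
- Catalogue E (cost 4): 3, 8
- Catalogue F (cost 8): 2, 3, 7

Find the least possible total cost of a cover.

A, D, F together cover every product (A ∪ D ∪ F = {0, 1, 2, 3, 4, 5, 6, 7, 8}); total cost 9 + 4 + 8 = 21.
No covering selection has total cost below 21.

21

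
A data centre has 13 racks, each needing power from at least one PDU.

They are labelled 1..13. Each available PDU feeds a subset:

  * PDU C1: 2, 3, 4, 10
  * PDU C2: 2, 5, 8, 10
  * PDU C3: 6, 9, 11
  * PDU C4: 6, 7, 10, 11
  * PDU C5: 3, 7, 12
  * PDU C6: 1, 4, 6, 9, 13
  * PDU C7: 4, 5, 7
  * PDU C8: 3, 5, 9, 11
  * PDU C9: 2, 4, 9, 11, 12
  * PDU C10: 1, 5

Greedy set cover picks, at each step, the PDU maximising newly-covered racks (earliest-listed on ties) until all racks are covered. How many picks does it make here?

4

Greedy: pick C6 (covers 5 new) → pick C2 (covers 4 new) → pick C5 (covers 3 new) → pick C3 (covers 1 new). Total picks: 4.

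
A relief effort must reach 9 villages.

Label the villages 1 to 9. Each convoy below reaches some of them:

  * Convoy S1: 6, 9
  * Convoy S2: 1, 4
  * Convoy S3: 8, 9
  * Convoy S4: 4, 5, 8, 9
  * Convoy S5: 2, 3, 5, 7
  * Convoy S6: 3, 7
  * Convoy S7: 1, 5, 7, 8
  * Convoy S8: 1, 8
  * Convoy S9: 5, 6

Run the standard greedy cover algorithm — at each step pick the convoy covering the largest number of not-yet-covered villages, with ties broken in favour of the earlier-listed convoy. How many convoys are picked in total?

Greedy: pick S4 (covers 4 new) → pick S5 (covers 3 new) → pick S1 (covers 1 new) → pick S2 (covers 1 new). Total picks: 4.

4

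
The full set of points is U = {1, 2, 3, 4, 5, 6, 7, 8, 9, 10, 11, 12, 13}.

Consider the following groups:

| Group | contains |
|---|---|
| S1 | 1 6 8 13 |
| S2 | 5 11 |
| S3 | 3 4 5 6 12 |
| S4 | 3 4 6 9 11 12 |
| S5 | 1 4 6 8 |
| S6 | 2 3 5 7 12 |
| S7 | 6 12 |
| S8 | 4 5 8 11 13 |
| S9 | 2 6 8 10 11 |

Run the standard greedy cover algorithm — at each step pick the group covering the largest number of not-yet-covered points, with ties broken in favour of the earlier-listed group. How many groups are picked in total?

4

Greedy: pick S4 (covers 6 new) → pick S1 (covers 3 new) → pick S6 (covers 3 new) → pick S9 (covers 1 new). Total picks: 4.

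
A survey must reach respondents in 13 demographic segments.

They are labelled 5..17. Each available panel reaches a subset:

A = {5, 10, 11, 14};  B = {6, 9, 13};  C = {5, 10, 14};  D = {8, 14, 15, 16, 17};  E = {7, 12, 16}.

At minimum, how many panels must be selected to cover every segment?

A and B and D and E together: A ∪ B ∪ D ∪ E = {5, 6, 7, 8, 9, 10, 11, 12, 13, 14, 15, 16, 17} — every segment is covered.
Only E contains 7, so E is forced; the remaining 10 segments need at least 3 more panels (each remaining panel adds at most 4) — so at least 4 panels are needed, and 4 is optimal.

4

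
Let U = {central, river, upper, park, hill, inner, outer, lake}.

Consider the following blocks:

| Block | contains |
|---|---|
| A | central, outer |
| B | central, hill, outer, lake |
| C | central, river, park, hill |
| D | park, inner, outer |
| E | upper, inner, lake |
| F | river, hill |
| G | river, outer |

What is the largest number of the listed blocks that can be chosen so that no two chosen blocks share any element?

3

A, E, F are pairwise disjoint (A={central,outer}; E={upper,inner,lake}; F={river,hill}).
Every remaining block overlaps one of these, and no 4 of the listed blocks are pairwise disjoint, so 3 is the maximum.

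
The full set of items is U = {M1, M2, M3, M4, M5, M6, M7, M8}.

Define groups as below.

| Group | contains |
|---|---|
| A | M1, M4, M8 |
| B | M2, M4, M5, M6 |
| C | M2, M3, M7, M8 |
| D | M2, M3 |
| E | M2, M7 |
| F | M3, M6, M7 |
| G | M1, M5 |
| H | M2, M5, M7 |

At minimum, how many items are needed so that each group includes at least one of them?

Take T = {M1, M2, M7}. Each listed group contains at least one of these, so T is a hitting set of size 3.
No choice of 2 items meets every group, so 3 is the minimum.

3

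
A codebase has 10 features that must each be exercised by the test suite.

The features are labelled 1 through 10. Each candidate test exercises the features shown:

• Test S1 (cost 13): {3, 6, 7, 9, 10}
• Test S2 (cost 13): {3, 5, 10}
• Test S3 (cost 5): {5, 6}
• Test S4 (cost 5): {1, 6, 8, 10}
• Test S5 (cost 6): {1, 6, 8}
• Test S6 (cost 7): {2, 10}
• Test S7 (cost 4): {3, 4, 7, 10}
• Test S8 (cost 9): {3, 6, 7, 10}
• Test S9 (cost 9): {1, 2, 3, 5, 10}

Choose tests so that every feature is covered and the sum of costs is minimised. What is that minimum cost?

S1, S4, S7, S9 together cover every feature (S1 ∪ S4 ∪ S7 ∪ S9 = {1, 2, 3, 4, 5, 6, 7, 8, 9, 10}); total cost 13 + 5 + 4 + 9 = 31.
No covering selection has total cost below 31.

31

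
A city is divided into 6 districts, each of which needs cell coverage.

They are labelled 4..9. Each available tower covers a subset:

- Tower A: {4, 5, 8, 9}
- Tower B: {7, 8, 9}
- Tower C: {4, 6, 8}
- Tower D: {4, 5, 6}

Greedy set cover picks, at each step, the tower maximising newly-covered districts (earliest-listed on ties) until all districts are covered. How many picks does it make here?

3

Greedy: pick A (covers 4 new) → pick B (covers 1 new) → pick C (covers 1 new). Total picks: 3.
(The true minimum cover uses only 2 towers, so greedy is not optimal here.)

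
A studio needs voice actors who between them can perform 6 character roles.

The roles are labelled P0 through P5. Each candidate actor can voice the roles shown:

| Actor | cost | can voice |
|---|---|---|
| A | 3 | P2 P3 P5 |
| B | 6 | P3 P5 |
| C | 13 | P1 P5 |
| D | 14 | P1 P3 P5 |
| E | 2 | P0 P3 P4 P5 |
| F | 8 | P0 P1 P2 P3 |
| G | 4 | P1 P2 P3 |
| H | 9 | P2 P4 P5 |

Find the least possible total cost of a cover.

6

E, G together cover every role (E ∪ G = {P0, P1, P2, P3, P4, P5}); total cost 2 + 4 = 6.
No covering selection has total cost below 6.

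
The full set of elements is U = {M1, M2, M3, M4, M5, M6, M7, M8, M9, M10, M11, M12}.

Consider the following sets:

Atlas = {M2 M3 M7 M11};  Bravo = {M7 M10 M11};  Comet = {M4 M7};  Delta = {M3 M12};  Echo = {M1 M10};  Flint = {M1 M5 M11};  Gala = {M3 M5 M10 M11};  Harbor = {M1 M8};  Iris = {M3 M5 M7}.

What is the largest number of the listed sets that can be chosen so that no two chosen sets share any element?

Comet, Delta, Flint are pairwise disjoint (Comet={M4,M7}; Delta={M3,M12}; Flint={M1,M5,M11}).
Every remaining set overlaps one of these, and no 4 of the listed sets are pairwise disjoint, so 3 is the maximum.

3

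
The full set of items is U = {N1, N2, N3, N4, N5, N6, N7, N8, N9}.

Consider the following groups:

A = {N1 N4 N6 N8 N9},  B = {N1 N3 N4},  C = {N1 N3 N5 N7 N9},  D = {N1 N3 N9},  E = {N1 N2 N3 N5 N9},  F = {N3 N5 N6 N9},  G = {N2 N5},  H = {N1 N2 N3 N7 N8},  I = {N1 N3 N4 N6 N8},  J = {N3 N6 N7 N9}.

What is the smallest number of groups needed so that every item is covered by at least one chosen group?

3

A and E and H together: A ∪ E ∪ H = {N1, N2, N3, N4, N5, N6, N7, N8, N9} — every item is covered.
No 2 of the 10 groups cover everything (all 45 combinations miss at least one item), so 3 is optimal.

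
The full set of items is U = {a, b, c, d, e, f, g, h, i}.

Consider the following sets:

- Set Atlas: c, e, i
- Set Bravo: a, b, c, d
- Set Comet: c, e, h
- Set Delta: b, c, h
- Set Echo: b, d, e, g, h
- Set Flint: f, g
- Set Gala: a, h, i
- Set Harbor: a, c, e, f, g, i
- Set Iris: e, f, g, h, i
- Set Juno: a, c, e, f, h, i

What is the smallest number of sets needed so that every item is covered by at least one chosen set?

Take {Bravo, Iris}. Their union is {a, b, c, d, e, f, g, h, i}, which is all 9 items.
No single set has all 9 items (the largest, Harbor, has 6), so 2 is optimal.

2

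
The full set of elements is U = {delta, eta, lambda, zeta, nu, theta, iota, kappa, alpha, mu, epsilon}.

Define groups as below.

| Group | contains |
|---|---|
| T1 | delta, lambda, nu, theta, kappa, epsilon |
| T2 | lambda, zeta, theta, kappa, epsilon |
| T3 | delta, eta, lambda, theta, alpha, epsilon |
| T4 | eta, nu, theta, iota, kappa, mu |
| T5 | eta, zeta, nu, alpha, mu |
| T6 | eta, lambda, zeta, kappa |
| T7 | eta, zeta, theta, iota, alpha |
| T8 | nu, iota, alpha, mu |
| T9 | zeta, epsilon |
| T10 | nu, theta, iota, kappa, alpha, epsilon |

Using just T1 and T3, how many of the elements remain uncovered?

3

Union of T1, T3 = {delta, eta, lambda, nu, theta, kappa, alpha, epsilon}.
Not covered: zeta, iota, mu — 3 elements.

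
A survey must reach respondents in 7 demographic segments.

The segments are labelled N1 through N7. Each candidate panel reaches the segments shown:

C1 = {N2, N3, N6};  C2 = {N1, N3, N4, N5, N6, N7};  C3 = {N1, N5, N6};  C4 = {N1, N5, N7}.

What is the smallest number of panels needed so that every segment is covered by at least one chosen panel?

C1 and C2 together: C1 ∪ C2 = {N1, N2, N3, N4, N5, N6, N7} — every segment is covered.
No single panel has all 7 segments (the largest, C2, has 6), so 2 is optimal.

2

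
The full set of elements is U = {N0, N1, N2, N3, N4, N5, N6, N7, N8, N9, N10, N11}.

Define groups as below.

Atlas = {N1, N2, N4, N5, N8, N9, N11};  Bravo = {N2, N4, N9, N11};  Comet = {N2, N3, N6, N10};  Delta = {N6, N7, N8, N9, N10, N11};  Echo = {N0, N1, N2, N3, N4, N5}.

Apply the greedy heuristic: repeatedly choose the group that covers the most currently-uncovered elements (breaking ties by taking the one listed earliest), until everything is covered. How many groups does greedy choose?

4

Greedy: pick Atlas (covers 7 new) → pick Comet (covers 3 new) → pick Delta (covers 1 new) → pick Echo (covers 1 new). Total picks: 4.
(The true minimum cover uses only 2 groups, so greedy is not optimal here.)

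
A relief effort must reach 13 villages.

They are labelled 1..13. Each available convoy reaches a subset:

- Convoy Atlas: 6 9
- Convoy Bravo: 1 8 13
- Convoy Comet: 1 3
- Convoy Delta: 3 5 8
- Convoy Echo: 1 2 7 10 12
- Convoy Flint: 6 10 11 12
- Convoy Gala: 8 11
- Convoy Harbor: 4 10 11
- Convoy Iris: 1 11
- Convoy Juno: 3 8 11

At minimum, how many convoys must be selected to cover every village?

Atlas and Bravo and Delta and Echo and Harbor together: Atlas ∪ Bravo ∪ Delta ∪ Echo ∪ Harbor = {1, 2, 3, 4, 5, 6, 7, 8, 9, 10, 11, 12, 13} — every village is covered.
No 4 of the 10 convoys cover everything (all 210 combinations miss at least one village), so 5 is optimal.

5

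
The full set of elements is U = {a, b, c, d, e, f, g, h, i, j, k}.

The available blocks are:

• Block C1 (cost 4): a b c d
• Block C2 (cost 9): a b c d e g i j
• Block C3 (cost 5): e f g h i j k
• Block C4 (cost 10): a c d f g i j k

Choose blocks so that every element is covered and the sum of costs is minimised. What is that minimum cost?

9

C1, C3 together cover every element (C1 ∪ C3 = {a, b, c, d, e, f, g, h, i, j, k}); total cost 4 + 5 = 9.
No covering selection has total cost below 9.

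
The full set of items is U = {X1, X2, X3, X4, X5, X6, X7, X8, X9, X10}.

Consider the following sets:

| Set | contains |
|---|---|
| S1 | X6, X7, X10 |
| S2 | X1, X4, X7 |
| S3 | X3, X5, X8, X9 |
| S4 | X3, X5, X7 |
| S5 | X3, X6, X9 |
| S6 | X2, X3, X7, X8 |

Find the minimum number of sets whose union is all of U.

4

S1 and S2 and S3 and S6 together: S1 ∪ S2 ∪ S3 ∪ S6 = {X1, X2, X3, X4, X5, X6, X7, X8, X9, X10} — every item is covered.
Only S6 contains X2, so S6 is forced; the remaining 6 items need at least 3 more sets (each remaining set adds at most 2) — so at least 4 sets are needed, and 4 is optimal.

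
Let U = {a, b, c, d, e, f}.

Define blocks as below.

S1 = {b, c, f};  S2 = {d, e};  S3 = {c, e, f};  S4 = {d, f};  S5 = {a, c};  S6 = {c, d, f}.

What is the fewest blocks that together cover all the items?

3

Take {S1, S2, S5}. Their union is {a, b, c, d, e, f}, which is all 6 items.
Only S5 contains a, so S5 is forced; the remaining 4 items need at least 2 more blocks (each remaining block adds at most 2) — so at least 3 blocks are needed, and 3 is optimal.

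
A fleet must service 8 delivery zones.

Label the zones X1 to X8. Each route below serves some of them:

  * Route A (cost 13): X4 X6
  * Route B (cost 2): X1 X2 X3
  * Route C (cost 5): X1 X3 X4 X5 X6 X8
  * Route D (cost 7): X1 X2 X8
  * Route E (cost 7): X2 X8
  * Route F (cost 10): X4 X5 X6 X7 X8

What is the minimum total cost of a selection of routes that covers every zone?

B, F together cover every zone (B ∪ F = {X1, X2, X3, X4, X5, X6, X7, X8}); total cost 2 + 10 = 12.
The greedy pick B, C, F costs 17; no covering selection beats 12.

12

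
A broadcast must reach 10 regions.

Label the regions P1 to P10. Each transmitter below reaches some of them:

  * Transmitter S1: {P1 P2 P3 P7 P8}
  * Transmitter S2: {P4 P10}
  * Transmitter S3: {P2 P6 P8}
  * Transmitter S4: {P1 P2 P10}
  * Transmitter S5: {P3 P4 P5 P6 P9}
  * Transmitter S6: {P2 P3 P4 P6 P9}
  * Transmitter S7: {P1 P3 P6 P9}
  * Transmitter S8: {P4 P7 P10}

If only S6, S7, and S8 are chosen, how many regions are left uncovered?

2

Union of S6, S7, S8 = {P1, P2, P3, P4, P6, P7, P9, P10}.
Not covered: P5, P8 — 2 regions.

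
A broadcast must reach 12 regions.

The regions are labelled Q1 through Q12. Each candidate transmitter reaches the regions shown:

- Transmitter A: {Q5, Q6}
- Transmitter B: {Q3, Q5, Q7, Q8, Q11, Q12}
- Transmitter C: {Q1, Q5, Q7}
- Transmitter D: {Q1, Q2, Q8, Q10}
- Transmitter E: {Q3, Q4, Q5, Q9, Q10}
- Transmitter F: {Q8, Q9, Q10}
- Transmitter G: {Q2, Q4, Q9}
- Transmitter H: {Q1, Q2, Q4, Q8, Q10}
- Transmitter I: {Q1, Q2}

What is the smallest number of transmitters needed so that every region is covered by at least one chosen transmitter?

A and B and D and G together: A ∪ B ∪ D ∪ G = {Q1, Q2, Q3, Q4, Q5, Q6, Q7, Q8, Q9, Q10, Q11, Q12} — every region is covered.
No 3 of the 9 transmitters cover everything (all 84 combinations miss at least one region), so 4 is optimal.

4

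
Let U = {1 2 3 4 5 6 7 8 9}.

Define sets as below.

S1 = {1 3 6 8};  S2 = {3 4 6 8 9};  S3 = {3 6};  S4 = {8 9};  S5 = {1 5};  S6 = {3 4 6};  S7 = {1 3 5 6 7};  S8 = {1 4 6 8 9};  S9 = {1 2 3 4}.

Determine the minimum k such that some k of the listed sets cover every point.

S2 and S7 and S9 together: S2 ∪ S7 ∪ S9 = {1, 2, 3, 4, 5, 6, 7, 8, 9} — every point is covered.
Only S9 contains 2, so S9 is forced; the remaining 5 points need at least 2 more sets (each remaining set adds at most 3) — so at least 3 sets are needed, and 3 is optimal.

3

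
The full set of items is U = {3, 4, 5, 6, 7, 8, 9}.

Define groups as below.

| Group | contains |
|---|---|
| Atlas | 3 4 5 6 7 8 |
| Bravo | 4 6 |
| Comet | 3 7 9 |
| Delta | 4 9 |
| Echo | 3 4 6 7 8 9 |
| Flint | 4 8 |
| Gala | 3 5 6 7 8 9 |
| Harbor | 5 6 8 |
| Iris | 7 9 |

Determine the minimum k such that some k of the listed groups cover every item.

2

Atlas and Echo cover everything between them: the union {3, 4, 5, 6, 7, 8, 9} is all of U.
No single group has all 7 items (the largest, Atlas, has 6), so 2 is optimal.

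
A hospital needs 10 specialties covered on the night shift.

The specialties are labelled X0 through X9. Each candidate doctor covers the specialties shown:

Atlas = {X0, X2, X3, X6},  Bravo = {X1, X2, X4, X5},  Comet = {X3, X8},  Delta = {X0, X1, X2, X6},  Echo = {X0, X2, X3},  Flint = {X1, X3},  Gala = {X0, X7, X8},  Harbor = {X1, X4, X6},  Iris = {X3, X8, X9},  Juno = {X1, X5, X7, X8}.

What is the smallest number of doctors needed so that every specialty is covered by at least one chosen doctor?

Delta and Harbor and Iris and Juno together: Delta ∪ Harbor ∪ Iris ∪ Juno = {X0, X1, X2, X3, X4, X5, X6, X7, X8, X9} — every specialty is covered.
No 3 of the 10 doctors cover everything (all 120 combinations miss at least one specialty), so 4 is optimal.

4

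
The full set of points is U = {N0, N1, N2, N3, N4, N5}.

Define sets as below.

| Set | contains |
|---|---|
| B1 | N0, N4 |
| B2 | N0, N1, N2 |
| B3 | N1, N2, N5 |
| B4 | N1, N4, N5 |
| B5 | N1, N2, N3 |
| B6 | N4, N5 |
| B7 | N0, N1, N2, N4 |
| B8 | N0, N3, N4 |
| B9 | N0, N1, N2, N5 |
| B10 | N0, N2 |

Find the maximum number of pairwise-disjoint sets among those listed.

2

B4, B10 are pairwise disjoint (B4={N1,N4,N5}; B10={N0,N2}).
Every remaining set overlaps one of these, and no 3 of the listed sets are pairwise disjoint, so 2 is the maximum.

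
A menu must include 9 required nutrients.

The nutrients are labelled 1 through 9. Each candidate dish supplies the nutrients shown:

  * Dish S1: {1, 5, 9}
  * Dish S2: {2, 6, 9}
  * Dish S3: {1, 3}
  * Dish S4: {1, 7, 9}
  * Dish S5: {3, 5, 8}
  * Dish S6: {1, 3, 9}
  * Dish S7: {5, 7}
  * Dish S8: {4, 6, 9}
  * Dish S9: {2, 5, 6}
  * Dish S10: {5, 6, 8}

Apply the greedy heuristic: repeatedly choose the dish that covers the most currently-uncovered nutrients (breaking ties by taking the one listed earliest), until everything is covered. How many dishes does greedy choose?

5

Greedy: pick S1 (covers 3 new) → pick S2 (covers 2 new) → pick S5 (covers 2 new) → pick S4 (covers 1 new) → pick S8 (covers 1 new). Total picks: 5.
(The true minimum cover uses only 4 dishes, so greedy is not optimal here.)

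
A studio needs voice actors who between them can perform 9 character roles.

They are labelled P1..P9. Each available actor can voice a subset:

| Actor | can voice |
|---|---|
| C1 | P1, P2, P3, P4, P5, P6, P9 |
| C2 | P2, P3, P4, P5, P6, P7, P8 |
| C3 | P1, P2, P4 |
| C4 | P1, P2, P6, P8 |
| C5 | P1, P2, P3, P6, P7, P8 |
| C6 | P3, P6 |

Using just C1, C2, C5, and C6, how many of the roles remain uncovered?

Union of C1, C2, C5, C6 = {P1, P2, P3, P4, P5, P6, P7, P8, P9} — that's every role, so 0 are uncovered.

0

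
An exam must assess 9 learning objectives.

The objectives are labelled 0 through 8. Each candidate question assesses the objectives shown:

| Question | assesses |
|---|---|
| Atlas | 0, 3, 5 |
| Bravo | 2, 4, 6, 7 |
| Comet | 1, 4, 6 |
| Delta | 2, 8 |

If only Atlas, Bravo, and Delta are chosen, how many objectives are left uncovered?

Union of Atlas, Bravo, Delta = {0, 2, 3, 4, 5, 6, 7, 8}.
Not covered: 1 — 1 objective.

1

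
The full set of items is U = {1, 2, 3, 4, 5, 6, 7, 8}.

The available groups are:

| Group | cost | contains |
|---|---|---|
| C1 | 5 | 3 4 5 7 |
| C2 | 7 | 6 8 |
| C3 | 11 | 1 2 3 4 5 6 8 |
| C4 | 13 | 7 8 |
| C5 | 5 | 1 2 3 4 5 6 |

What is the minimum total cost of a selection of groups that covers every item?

C1, C3 together cover every item (C1 ∪ C3 = {1, 2, 3, 4, 5, 6, 7, 8}); total cost 5 + 11 = 16.
The greedy pick C5, C1, C2 costs 17; no covering selection beats 16.

16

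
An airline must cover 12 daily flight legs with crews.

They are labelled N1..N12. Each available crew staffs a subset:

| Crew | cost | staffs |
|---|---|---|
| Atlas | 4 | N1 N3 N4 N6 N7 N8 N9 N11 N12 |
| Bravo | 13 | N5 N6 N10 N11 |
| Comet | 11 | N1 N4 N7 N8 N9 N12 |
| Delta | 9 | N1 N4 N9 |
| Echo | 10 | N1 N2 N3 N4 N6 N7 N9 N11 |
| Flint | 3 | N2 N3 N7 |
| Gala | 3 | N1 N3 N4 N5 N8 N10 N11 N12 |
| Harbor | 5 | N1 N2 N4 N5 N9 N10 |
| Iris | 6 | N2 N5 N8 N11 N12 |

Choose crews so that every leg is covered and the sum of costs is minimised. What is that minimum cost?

Atlas, Harbor together cover every leg (Atlas ∪ Harbor = {N1, N2, N3, N4, N5, N6, N7, N8, N9, N10, N11, N12}); total cost 4 + 5 = 9.
The greedy pick Gala, Atlas, Flint costs 10; no covering selection beats 9.

9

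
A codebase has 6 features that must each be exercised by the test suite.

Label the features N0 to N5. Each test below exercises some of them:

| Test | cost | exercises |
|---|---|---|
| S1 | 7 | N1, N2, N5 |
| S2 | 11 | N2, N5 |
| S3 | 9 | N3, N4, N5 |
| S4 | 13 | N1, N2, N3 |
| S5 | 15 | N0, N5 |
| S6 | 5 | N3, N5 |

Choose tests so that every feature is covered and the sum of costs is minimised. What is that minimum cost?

31

S1, S3, S5 together cover every feature (S1 ∪ S3 ∪ S5 = {N0, N1, N2, N3, N4, N5}); total cost 7 + 9 + 15 = 31.
No covering selection has total cost below 31.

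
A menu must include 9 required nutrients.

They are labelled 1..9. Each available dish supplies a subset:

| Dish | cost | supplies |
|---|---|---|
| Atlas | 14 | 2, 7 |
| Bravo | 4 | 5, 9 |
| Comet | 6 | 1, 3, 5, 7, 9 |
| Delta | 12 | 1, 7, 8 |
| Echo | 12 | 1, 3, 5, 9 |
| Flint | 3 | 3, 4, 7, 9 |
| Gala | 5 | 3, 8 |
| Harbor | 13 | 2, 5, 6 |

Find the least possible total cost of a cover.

Comet, Flint, Gala, Harbor together cover every nutrient (Comet ∪ Flint ∪ Gala ∪ Harbor = {1, 2, 3, 4, 5, 6, 7, 8, 9}); total cost 6 + 3 + 5 + 13 = 27.
No covering selection has total cost below 27.

27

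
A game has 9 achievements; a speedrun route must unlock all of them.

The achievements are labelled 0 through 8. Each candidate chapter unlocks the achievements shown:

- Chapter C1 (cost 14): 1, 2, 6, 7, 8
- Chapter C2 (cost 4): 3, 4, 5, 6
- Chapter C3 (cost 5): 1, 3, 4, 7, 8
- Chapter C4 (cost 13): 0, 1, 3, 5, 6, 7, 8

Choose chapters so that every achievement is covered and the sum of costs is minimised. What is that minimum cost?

C1, C2, C4 together cover every achievement (C1 ∪ C2 ∪ C4 = {0, 1, 2, 3, 4, 5, 6, 7, 8}); total cost 14 + 4 + 13 = 31.
The greedy pick C2, C3, C4, C1 costs 36; no covering selection beats 31.

31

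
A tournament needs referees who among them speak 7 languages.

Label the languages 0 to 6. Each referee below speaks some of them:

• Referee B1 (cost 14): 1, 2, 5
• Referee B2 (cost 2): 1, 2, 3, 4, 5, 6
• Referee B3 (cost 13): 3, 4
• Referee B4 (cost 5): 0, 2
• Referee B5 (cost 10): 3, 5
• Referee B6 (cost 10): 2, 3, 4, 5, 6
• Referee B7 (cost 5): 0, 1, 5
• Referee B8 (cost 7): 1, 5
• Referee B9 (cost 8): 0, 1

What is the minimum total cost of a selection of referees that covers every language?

7

B2, B4 together cover every language (B2 ∪ B4 = {0, 1, 2, 3, 4, 5, 6}); total cost 2 + 5 = 7.
No covering selection has total cost below 7.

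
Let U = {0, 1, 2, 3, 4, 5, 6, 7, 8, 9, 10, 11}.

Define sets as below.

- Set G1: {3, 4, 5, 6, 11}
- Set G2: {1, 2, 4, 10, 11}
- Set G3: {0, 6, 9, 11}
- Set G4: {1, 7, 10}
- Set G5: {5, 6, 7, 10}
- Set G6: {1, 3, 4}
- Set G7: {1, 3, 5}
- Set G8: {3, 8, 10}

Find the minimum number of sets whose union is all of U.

G2 and G3 and G5 and G8 together: G2 ∪ G3 ∪ G5 ∪ G8 = {0, 1, 2, 3, 4, 5, 6, 7, 8, 9, 10, 11} — every point is covered.
Only G2 contains 2, so G2 is forced; the remaining 7 points need at least 3 more sets (each remaining set adds at most 3) — so at least 4 sets are needed, and 4 is optimal.

4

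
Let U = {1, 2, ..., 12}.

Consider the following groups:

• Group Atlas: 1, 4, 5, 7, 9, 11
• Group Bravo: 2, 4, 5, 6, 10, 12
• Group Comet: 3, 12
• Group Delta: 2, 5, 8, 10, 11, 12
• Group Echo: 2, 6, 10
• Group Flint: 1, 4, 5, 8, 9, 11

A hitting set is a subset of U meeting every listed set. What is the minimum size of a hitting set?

3

Take H = {1, 3, 10}. Each listed group contains at least one of these, so H is a hitting set of size 3.
The groups Comet, Echo, Flint are pairwise disjoint, so any hitting set needs a separate item for each — at least 3. Hence 3 is optimal.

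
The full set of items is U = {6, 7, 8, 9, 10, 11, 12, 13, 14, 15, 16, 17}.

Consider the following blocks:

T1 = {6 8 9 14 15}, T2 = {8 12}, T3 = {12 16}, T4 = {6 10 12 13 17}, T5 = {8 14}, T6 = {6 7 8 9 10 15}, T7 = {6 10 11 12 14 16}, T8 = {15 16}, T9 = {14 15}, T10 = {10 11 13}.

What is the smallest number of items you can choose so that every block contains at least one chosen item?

Take H = {8, 10, 14, 16}. Each listed block contains at least one of these, so H is a hitting set of size 4.
No choice of 3 items meets every block, so 4 is the minimum.

4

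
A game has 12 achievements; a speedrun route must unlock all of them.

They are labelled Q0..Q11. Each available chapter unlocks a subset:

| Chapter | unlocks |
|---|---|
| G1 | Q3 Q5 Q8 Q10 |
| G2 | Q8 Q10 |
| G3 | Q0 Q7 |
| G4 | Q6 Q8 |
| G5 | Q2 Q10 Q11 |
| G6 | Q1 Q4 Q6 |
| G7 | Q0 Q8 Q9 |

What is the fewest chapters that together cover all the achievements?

Take {G1, G3, G5, G6, G7}. Their union is {Q0, Q1, Q2, Q3, Q4, Q5, Q6, Q7, Q8, Q9, Q10, Q11}, which is all 12 achievements.
No 4 of the 7 chapters cover everything (all 35 combinations miss at least one achievement), so 5 is optimal.

5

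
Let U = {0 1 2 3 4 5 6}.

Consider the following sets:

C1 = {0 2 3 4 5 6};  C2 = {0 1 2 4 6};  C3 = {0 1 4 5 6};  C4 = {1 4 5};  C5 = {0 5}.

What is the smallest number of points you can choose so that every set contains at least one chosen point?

2

Take H = {5, 6}. Each listed set contains at least one of these, so H is a hitting set of size 2.
No single point lies in every set, so at least 2 are needed and 2 is optimal.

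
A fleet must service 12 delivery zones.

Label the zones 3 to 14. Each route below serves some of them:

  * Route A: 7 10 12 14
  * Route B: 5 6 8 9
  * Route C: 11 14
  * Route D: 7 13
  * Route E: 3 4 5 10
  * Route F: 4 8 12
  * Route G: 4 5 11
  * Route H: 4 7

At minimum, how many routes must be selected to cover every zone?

5

Take {B, C, D, E, F}. Their union is {3, 4, 5, 6, 7, 8, 9, 10, 11, 12, 13, 14}, which is all 12 zones.
No 4 of the 8 routes cover everything (all 70 combinations miss at least one zone), so 5 is optimal.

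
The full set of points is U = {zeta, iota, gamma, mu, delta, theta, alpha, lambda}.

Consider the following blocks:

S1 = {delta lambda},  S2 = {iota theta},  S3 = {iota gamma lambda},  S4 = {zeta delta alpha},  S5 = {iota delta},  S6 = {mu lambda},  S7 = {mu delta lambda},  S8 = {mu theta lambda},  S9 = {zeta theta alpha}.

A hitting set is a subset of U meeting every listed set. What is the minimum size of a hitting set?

3

Take H = {iota, alpha, lambda}. Each listed block contains at least one of these, so H is a hitting set of size 3.
The blocks S2, S4, S6 are pairwise disjoint, so any hitting set needs a separate point for each — at least 3. Hence 3 is optimal.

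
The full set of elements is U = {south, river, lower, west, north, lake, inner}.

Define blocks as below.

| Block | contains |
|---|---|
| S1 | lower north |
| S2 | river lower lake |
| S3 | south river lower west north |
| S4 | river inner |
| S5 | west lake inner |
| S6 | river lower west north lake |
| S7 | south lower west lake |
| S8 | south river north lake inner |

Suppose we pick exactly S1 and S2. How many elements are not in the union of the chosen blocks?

Union of S1, S2 = {river, lower, north, lake}.
Not covered: south, west, inner — 3 elements.

3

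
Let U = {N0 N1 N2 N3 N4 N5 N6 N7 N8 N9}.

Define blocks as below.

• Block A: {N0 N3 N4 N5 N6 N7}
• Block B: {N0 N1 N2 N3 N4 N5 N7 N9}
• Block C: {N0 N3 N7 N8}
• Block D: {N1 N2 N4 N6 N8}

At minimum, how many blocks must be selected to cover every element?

B and D cover everything between them: the union {N0, N1, N2, N3, N4, N5, N6, N7, N8, N9} is all of U.
No single block has all 10 elements (the largest, B, has 8), so 2 is optimal.

2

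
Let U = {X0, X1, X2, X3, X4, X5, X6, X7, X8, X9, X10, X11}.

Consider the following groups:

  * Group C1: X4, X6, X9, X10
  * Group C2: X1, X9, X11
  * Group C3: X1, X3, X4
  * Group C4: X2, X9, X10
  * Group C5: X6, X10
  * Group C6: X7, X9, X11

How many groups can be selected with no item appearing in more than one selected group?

C3, C5, C6 are pairwise disjoint (C3={X1,X3,X4}; C5={X6,X10}; C6={X7,X9,X11}).
Every remaining group overlaps one of these, and no 4 of the listed groups are pairwise disjoint, so 3 is the maximum.

3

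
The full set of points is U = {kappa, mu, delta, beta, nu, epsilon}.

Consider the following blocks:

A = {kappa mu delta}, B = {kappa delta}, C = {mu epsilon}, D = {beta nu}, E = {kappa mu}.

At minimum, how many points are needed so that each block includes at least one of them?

Take H = {kappa, beta, epsilon}. Each listed block contains at least one of these, so H is a hitting set of size 3.
The blocks B, C, D are pairwise disjoint, so any hitting set needs a separate point for each — at least 3. Hence 3 is optimal.

3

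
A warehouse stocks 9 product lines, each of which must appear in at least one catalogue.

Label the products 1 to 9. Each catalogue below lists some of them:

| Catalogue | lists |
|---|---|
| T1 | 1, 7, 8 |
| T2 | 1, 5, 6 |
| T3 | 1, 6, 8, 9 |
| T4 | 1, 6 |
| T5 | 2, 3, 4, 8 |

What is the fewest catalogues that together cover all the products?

4

T1 and T2 and T3 and T5 together: T1 ∪ T2 ∪ T3 ∪ T5 = {1, 2, 3, 4, 5, 6, 7, 8, 9} — every product is covered.
No 3 of the 5 catalogues cover everything (all 10 combinations miss at least one product), so 4 is optimal.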